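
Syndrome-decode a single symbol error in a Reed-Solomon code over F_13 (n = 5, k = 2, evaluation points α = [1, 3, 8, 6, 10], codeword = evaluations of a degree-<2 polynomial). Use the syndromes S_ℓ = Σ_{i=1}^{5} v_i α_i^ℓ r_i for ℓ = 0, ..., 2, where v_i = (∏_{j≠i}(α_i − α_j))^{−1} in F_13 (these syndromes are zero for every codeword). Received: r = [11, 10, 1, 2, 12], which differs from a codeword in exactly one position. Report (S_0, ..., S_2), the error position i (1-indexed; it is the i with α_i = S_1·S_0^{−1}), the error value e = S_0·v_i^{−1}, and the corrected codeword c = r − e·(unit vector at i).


S = (9, 12, 3), error at position 5, error magnitude e = 12, c = [11, 10, 1, 2, 0].

Step 1: column multipliers v_i = (∏_{j≠i}(α_i − α_j))^{−1} mod 13.
  i = 1 (α = 1): (1−3)(1−8)(1−6)(1−10) = (−2)·(−7)·(−5)·(−9) = 630 ≡ 6, so v_1 = 6^{−1} = 11 (mod 13).
  i = 2 (α = 3): (3−1)(3−8)(3−6)(3−10) = 2·(−5)·(−3)·(−7) = −210 ≡ 11, so v_2 = 11^{−1} = 6 (mod 13).
  i = 3 (α = 8): (8−1)(8−3)(8−6)(8−10) = 7·5·2·(−2) = −140 ≡ 3, so v_3 = 3^{−1} = 9 (mod 13).
  i = 4 (α = 6): (6−1)(6−3)(6−8)(6−10) = 5·3·(−2)·(−4) = 120 ≡ 3, so v_4 = 3^{−1} = 9 (mod 13).
  i = 5 (α = 10): (10−1)(10−3)(10−8)(10−6) = 9·7·2·4 = 504 ≡ 10, so v_5 = 10^{−1} = 4 (mod 13).
  v = [11, 6, 9, 9, 4].
Step 2: syndromes of r = [11, 10, 1, 2, 12] (all sums mod 13).
  S_0 = Σ v_i r_i = 11·11 + 6·10 + 9·1 + 9·2 + 4·12 = 256 ≡ 9.
  S_1 = Σ v_i α_i r_i = 11·1·11 + 6·3·10 + 9·8·1 + 9·6·2 + 4·10·12 = 961 ≡ 12.
  α_i^2 mod 13 = [1, 9, 12, 10, 9].
  S_2 = Σ v_i α_i^2 r_i = 11·1·11 + 6·9·10 + 9·12·1 + 9·10·2 + 4·9·12 = 1381 ≡ 3.
  S = (9, 12, 3) ≠ 0, so r is not a codeword (an error is present).
Step 3: locate the error. For a single error e at position i, S_ℓ = v_i·e·α_i^ℓ, so α_err = S_1/S_0.
  S_0^{−1} = 9^{−1} = 3 (mod 13), so α_err = 12·3 = 36 ≡ 10 = α_5. Error position i = 5.
  Consistency check: S_2/S_1 = 3·12 = 36 ≡ 10 = α_err ✓ (single-error assumption holds).
Step 4: error magnitude e = S_0/v_5 = S_0·∏_{j≠5}(α_5 − α_j) = 9·10 = 90 ≡ 12 (mod 13).
Step 5: correct position 5: c_5 = r_5 − e = 12 − 12 ≡ 0 (mod 13). Hence c = [11, 10, 1, 2, 0].
  Check: interpolating c through the α_i gives m(x) = 5 + 6·x (degree < 2) with m(α_i) = c_i for every i, so c is indeed a codeword.


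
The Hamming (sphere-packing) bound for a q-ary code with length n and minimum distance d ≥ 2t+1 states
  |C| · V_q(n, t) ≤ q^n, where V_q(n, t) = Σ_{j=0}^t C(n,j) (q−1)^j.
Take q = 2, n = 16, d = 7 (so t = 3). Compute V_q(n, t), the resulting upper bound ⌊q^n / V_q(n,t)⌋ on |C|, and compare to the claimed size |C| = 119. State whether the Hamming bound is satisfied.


V_q(n, t) = 697, q^n = 65536, Hamming bound = 94, |C| = 119 > bound (violated).

Step 1: Compute V_q(n, t) = Σ_{j=0}^3 C(n, j) (q−1)^j.
  j = 0: C(16,0)·(1)^0 = 1·1 = 1.
  j = 1: C(16,1)·(1)^1 = 16·1 = 16.
  j = 2: C(16,2)·(1)^2 = 120·1 = 120.
  j = 3: C(16,3)·(1)^3 = 560·1 = 560.
  V_q(n, t) = 1 + 16 + 120 + 560 = 697.
Step 2: q^n = 2^16 = 65536.
Step 3: Hamming bound ⌊q^n / V_q(n,t)⌋ = ⌊65536/697⌋ = 94.
Step 4: Compare |C| = 119 to 94: violated.
The claimed |C| lies above the Hamming bound, so no 2-ary code of length 16 with d ≥ 7 can have 119 codewords.


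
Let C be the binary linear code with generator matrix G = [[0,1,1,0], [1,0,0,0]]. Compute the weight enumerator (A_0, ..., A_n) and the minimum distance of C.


Weight distribution: A_0 = 1, A_1 = 1, A_2 = 1, A_3 = 1. Minimum distance d = 1.

Enumerate all 2^2 = 4 messages m ∈ F_2^2.
For each, compute codeword c = mG in F_2^4, then tally its weight.
  m = 00 → c = 0000, weight = 0.
  m = 10 → c = 0110, weight = 2.
  m = 01 → c = 1000, weight = 1.
  m = 11 → c = 1110, weight = 3.
Tally weights:
  weight 0: 1 codewords.
  weight 1: 1 codewords.
  weight 2: 1 codewords.
  weight 3: 1 codewords.
Minimum distance d = smallest w > 0 with A_w > 0 = 1.
Sanity: Σ A_w = 4 = 2^2 = 4 ✓.


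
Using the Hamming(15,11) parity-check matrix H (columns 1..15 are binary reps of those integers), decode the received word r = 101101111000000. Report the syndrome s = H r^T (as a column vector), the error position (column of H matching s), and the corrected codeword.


s = (0, 1, 1, 0)^T, error position = 6, corrected codeword c = 101100111000000

Compute s = H r^T mod 2 one row at a time:
  s_1 = 1 + 1 + 0 + 0 + 0 + 0 + 0 + 0 = 2 ≡ 0 (mod 2).
  s_2 = 1 + 0 + 1 + 1 + 0 + 0 + 0 + 0 = 3 ≡ 1 (mod 2).
  s_3 = 0 + 1 + 1 + 1 + 0 + 0 + 0 + 0 = 3 ≡ 1 (mod 2).
  s_4 = 1 + 1 + 0 + 1 + 1 + 0 + 0 + 0 = 4 ≡ 0 (mod 2).
s = (0, 1, 1, 0)^T — this equals column 6 of H (binary 0110), so error is at position 6.
Correct: flip bit 6 of r = 101101111000000 to get c = 101100111000000.


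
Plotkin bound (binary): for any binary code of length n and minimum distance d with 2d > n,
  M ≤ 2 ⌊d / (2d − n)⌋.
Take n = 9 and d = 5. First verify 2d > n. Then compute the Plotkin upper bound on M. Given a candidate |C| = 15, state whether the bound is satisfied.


Plotkin bound M ≤ 10; given |C| = 15 > bound (violated).

Check applicability: 2d = 10, n = 9.
2d − n = 1 > 0, so Plotkin applies.
Compute d/(2d−n) = 5/1 ≈ 5.0000.
⌊d/(2d−n)⌋ = 5.
Plotkin bound: M ≤ 2·5 = 10.
Given |C| = 15, check: VIOLATED.
This |C| is above the Plotkin bound, so no binary code with n = 9, d = 5 and 15 codewords exists.


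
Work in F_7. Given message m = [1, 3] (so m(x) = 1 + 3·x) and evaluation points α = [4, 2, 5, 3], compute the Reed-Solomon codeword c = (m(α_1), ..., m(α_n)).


c = [6, 0, 2, 3]

Message polynomial: m(x) = 1 + 3·x (mod 7).
For each evaluation point α_i, compute m(α_i) mod 7:
  α_1 = 4: Horner steps 3 → 6, so m(4) = 6.
  α_2 = 2: Horner steps 3 → 0, so m(2) = 0.
  α_3 = 5: Horner steps 3 → 2, so m(5) = 2.
  α_4 = 3: Horner steps 3 → 3, so m(3) = 3.
Codeword c = [6, 0, 2, 3] ∈ F_7^4.


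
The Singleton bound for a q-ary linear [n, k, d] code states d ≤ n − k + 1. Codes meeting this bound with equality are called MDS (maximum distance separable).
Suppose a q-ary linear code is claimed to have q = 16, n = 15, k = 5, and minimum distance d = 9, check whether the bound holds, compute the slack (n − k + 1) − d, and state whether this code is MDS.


Singleton RHS = n − k + 1 = 11, slack = 2, bound satisfied, not MDS.

Singleton bound: d ≤ n − k + 1.
Here n = 15, k = 5, so n − k + 1 = 11.
Given d = 9, check d ≤ 11: YES.
Slack = (n − k + 1) − d = 2.
The code is NOT MDS (slack = 2 > 0).
Description: the claimed parameters are [15, 5, 9]_16; such a code would be non-MDS.


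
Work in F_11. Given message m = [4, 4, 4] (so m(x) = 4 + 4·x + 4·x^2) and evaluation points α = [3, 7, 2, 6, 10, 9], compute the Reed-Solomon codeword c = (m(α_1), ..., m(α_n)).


c = [8, 8, 6, 7, 4, 1]

Message polynomial: m(x) = 4 + 4·x + 4·x^2 (mod 11).
For each evaluation point α_i, compute m(α_i) mod 11:
  α_1 = 3: Horner steps 4 → 5 → 8, so m(3) = 8.
  α_2 = 7: Horner steps 4 → 10 → 8, so m(7) = 8.
  α_3 = 2: Horner steps 4 → 1 → 6, so m(2) = 6.
  α_4 = 6: Horner steps 4 → 6 → 7, so m(6) = 7.
  α_5 = 10: Horner steps 4 → 0 → 4, so m(10) = 4.
  α_6 = 9: Horner steps 4 → 7 → 1, so m(9) = 1.
Codeword c = [8, 8, 6, 7, 4, 1] ∈ F_11^6.


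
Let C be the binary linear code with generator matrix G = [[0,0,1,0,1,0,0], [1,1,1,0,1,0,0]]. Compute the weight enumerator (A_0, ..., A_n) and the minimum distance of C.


Weight distribution: A_0 = 1, A_2 = 2, A_4 = 1. Minimum distance d = 2.

Enumerate all 2^2 = 4 messages m ∈ F_2^2.
For each, compute codeword c = mG in F_2^7, then tally its weight.
  m = 00 → c = 0000000, weight = 0.
  m = 10 → c = 0010100, weight = 2.
  m = 01 → c = 1110100, weight = 4.
  m = 11 → c = 1100000, weight = 2.
Tally weights:
  weight 0: 1 codewords.
  weight 2: 2 codewords.
  weight 4: 1 codewords.
Minimum distance d = smallest w > 0 with A_w > 0 = 2.
Sanity: Σ A_w = 4 = 2^2 = 4 ✓.


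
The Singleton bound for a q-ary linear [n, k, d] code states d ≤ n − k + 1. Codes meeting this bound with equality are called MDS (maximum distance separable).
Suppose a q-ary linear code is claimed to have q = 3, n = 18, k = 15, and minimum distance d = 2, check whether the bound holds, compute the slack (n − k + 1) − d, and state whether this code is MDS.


Singleton RHS = n − k + 1 = 4, slack = 2, bound satisfied, not MDS.

Singleton bound: d ≤ n − k + 1.
Here n = 18, k = 15, so n − k + 1 = 4.
Given d = 2, check d ≤ 4: YES.
Slack = (n − k + 1) − d = 2.
The code is NOT MDS (slack = 2 > 0).
Description: the claimed parameters are [18, 15, 2]_3; such a code would be non-MDS.


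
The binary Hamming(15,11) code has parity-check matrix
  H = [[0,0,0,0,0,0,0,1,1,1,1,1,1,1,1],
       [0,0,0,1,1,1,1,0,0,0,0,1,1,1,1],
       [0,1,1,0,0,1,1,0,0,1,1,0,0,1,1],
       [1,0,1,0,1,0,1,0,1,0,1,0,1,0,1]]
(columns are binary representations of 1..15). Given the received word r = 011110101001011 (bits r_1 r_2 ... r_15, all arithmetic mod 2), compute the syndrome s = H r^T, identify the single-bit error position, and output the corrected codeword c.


s = (0, 0, 1, 1)^T, error position = 3, corrected codeword c = 010110101001011

Compute s = H r^T mod 2 one row at a time:
  s_1 = 0 + 1 + 0 + 0 + 1 + 0 + 1 + 1 = 4 ≡ 0 (mod 2).
  s_2 = 1 + 1 + 0 + 1 + 1 + 0 + 1 + 1 = 6 ≡ 0 (mod 2).
  s_3 = 1 + 1 + 0 + 1 + 0 + 0 + 1 + 1 = 5 ≡ 1 (mod 2).
  s_4 = 0 + 1 + 1 + 1 + 1 + 0 + 0 + 1 = 5 ≡ 1 (mod 2).
s = (0, 0, 1, 1)^T — this equals column 3 of H (binary 0011), so error is at position 3.
Correct: flip bit 3 of r = 011110101001011 to get c = 010110101001011.


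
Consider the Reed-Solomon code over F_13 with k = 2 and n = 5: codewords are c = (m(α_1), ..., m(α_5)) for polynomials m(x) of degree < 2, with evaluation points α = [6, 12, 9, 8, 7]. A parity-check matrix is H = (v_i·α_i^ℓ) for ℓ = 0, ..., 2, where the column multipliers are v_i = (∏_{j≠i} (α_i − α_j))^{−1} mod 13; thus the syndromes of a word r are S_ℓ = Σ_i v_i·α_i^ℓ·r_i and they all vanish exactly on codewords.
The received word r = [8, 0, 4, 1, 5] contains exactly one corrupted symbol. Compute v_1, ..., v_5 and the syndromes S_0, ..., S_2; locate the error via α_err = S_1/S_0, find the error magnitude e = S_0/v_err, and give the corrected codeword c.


S = (11, 12, 6), error at position 5, error magnitude e = 7, c = [8, 0, 4, 1, 11].

Step 1: column multipliers v_i = (∏_{j≠i}(α_i − α_j))^{−1} mod 13.
  i = 1 (α = 6): (6−12)(6−9)(6−8)(6−7) = (−6)·(−3)·(−2)·(−1) = 36 ≡ 10, so v_1 = 10^{−1} = 4 (mod 13).
  i = 2 (α = 12): (12−6)(12−9)(12−8)(12−7) = 6·3·4·5 = 360 ≡ 9, so v_2 = 9^{−1} = 3 (mod 13).
  i = 3 (α = 9): (9−6)(9−12)(9−8)(9−7) = 3·(−3)·1·2 = −18 ≡ 8, so v_3 = 8^{−1} = 5 (mod 13).
  i = 4 (α = 8): (8−6)(8−12)(8−9)(8−7) = 2·(−4)·(−1)·1 = 8 ≡ 8, so v_4 = 8^{−1} = 5 (mod 13).
  i = 5 (α = 7): (7−6)(7−12)(7−9)(7−8) = 1·(−5)·(−2)·(−1) = −10 ≡ 3, so v_5 = 3^{−1} = 9 (mod 13).
  v = [4, 3, 5, 5, 9].
Step 2: syndromes of r = [8, 0, 4, 1, 5] (all sums mod 13).
  S_0 = Σ v_i r_i = 4·8 + 3·0 + 5·4 + 5·1 + 9·5 = 102 ≡ 11.
  S_1 = Σ v_i α_i r_i = 4·6·8 + 3·12·0 + 5·9·4 + 5·8·1 + 9·7·5 = 727 ≡ 12.
  α_i^2 mod 13 = [10, 1, 3, 12, 10].
  S_2 = Σ v_i α_i^2 r_i = 4·10·8 + 3·1·0 + 5·3·4 + 5·12·1 + 9·10·5 = 890 ≡ 6.
  S = (11, 12, 6) ≠ 0, so r is not a codeword (an error is present).
Step 3: locate the error. For a single error e at position i, S_ℓ = v_i·e·α_i^ℓ, so α_err = S_1/S_0.
  S_0^{−1} = 11^{−1} = 6 (mod 13), so α_err = 12·6 = 72 ≡ 7 = α_5. Error position i = 5.
  Consistency check: S_2/S_1 = 6·12 = 72 ≡ 7 = α_err ✓ (single-error assumption holds).
Step 4: error magnitude e = S_0/v_5 = S_0·∏_{j≠5}(α_5 − α_j) = 11·3 = 33 ≡ 7 (mod 13).
Step 5: correct position 5: c_5 = r_5 − e = 5 − 7 ≡ 11 (mod 13). Hence c = [8, 0, 4, 1, 11].
  Check: interpolating c through the α_i gives m(x) = 3 + 3·x (degree < 2) with m(α_i) = c_i for every i, so c is indeed a codeword.


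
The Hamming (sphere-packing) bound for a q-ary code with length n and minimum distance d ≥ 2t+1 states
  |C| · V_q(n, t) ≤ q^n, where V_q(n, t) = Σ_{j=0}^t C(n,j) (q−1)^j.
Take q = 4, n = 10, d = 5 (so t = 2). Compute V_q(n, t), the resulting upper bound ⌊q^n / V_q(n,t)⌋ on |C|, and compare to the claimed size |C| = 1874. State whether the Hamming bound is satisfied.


V_q(n, t) = 436, q^n = 1048576, Hamming bound = 2404, |C| = 1874 ≤ bound (satisfied).

Step 1: Compute V_q(n, t) = Σ_{j=0}^2 C(n, j) (q−1)^j.
  j = 0: C(10,0)·(3)^0 = 1·1 = 1.
  j = 1: C(10,1)·(3)^1 = 10·3 = 30.
  j = 2: C(10,2)·(3)^2 = 45·9 = 405.
  V_q(n, t) = 1 + 30 + 405 = 436.
Step 2: q^n = 4^10 = 1048576.
Step 3: Hamming bound ⌊q^n / V_q(n,t)⌋ = ⌊1048576/436⌋ = 2404.
Step 4: Compare |C| = 1874 to 2404: satisfied.
The claimed |C| lies below the Hamming bound.


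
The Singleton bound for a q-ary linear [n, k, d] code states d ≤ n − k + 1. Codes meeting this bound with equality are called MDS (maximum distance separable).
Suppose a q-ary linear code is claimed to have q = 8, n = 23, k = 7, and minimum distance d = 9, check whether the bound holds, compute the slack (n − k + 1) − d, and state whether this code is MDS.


Singleton RHS = n − k + 1 = 17, slack = 8, bound satisfied, not MDS.

Singleton bound: d ≤ n − k + 1.
Here n = 23, k = 7, so n − k + 1 = 17.
Given d = 9, check d ≤ 17: YES.
Slack = (n − k + 1) − d = 8.
The code is NOT MDS (slack = 8 > 0).
Description: the claimed parameters are [23, 7, 9]_8; such a code would be non-MDS.


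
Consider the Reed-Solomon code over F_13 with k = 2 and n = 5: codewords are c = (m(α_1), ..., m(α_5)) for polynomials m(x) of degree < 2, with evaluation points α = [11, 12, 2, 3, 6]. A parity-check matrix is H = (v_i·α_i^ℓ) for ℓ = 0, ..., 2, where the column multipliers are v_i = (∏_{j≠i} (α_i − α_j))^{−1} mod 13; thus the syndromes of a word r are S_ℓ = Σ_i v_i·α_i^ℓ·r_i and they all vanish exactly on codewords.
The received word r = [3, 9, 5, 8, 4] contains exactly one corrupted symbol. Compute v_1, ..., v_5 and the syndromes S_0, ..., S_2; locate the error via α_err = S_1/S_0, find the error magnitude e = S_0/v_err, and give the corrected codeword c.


S = (9, 8, 10), error at position 1, error magnitude e = 10, c = [6, 9, 5, 8, 4].

Step 1: column multipliers v_i = (∏_{j≠i}(α_i − α_j))^{−1} mod 13.
  i = 1 (α = 11): (11−12)(11−2)(11−3)(11−6) = (−1)·9·8·5 = −360 ≡ 4, so v_1 = 4^{−1} = 10 (mod 13).
  i = 2 (α = 12): (12−11)(12−2)(12−3)(12−6) = 1·10·9·6 = 540 ≡ 7, so v_2 = 7^{−1} = 2 (mod 13).
  i = 3 (α = 2): (2−11)(2−12)(2−3)(2−6) = (−9)·(−10)·(−1)·(−4) = 360 ≡ 9, so v_3 = 9^{−1} = 3 (mod 13).
  i = 4 (α = 3): (3−11)(3−12)(3−2)(3−6) = (−8)·(−9)·1·(−3) = −216 ≡ 5, so v_4 = 5^{−1} = 8 (mod 13).
  i = 5 (α = 6): (6−11)(6−12)(6−2)(6−3) = (−5)·(−6)·4·3 = 360 ≡ 9, so v_5 = 9^{−1} = 3 (mod 13).
  v = [10, 2, 3, 8, 3].
Step 2: syndromes of r = [3, 9, 5, 8, 4] (all sums mod 13).
  S_0 = Σ v_i r_i = 10·3 + 2·9 + 3·5 + 8·8 + 3·4 = 139 ≡ 9.
  S_1 = Σ v_i α_i r_i = 10·11·3 + 2·12·9 + 3·2·5 + 8·3·8 + 3·6·4 = 840 ≡ 8.
  α_i^2 mod 13 = [4, 1, 4, 9, 10].
  S_2 = Σ v_i α_i^2 r_i = 10·4·3 + 2·1·9 + 3·4·5 + 8·9·8 + 3·10·4 = 894 ≡ 10.
  S = (9, 8, 10) ≠ 0, so r is not a codeword (an error is present).
Step 3: locate the error. For a single error e at position i, S_ℓ = v_i·e·α_i^ℓ, so α_err = S_1/S_0.
  S_0^{−1} = 9^{−1} = 3 (mod 13), so α_err = 8·3 = 24 ≡ 11 = α_1. Error position i = 1.
  Consistency check: S_2/S_1 = 10·5 = 50 ≡ 11 = α_err ✓ (single-error assumption holds).
Step 4: error magnitude e = S_0/v_1 = S_0·∏_{j≠1}(α_1 − α_j) = 9·4 = 36 ≡ 10 (mod 13).
Step 5: correct position 1: c_1 = r_1 − e = 3 − 10 ≡ 6 (mod 13). Hence c = [6, 9, 5, 8, 4].
  Check: interpolating c through the α_i gives m(x) = 12 + 3·x (degree < 2) with m(α_i) = c_i for every i, so c is indeed a codeword.


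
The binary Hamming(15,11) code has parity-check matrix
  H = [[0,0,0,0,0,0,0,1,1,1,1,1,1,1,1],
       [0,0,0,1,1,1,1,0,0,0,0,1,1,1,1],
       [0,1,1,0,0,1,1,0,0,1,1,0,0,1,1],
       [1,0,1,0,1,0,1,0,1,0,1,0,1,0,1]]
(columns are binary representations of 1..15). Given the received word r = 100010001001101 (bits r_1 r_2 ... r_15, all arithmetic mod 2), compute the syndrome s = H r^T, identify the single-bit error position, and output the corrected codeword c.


s = (0, 0, 1, 1)^T, error position = 3, corrected codeword c = 101010001001101

Compute s = H r^T mod 2 one row at a time:
  s_1 = 0 + 1 + 0 + 0 + 1 + 1 + 0 + 1 = 4 ≡ 0 (mod 2).
  s_2 = 0 + 1 + 0 + 0 + 1 + 1 + 0 + 1 = 4 ≡ 0 (mod 2).
  s_3 = 0 + 0 + 0 + 0 + 0 + 0 + 0 + 1 = 1 ≡ 1 (mod 2).
  s_4 = 1 + 0 + 1 + 0 + 1 + 0 + 1 + 1 = 5 ≡ 1 (mod 2).
s = (0, 0, 1, 1)^T — this equals column 3 of H (binary 0011), so error is at position 3.
Correct: flip bit 3 of r = 100010001001101 to get c = 101010001001101.


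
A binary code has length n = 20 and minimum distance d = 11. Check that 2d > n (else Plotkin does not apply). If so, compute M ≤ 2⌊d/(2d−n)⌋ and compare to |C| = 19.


Plotkin bound M ≤ 10; given |C| = 19 > bound (violated).

Check applicability: 2d = 22, n = 20.
2d − n = 2 > 0, so Plotkin applies.
Compute d/(2d−n) = 11/2 ≈ 5.5000.
⌊d/(2d−n)⌋ = 5.
Plotkin bound: M ≤ 2·5 = 10.
Given |C| = 19, check: VIOLATED.
This |C| is above the Plotkin bound, so no binary code with n = 20, d = 11 and 19 codewords exists.


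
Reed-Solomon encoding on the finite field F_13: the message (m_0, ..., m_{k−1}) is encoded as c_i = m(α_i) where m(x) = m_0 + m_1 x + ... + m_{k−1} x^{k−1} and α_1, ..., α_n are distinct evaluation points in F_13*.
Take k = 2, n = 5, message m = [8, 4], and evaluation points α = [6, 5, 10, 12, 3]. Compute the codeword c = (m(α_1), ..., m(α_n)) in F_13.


c = [6, 2, 9, 4, 7]

Message polynomial: m(x) = 8 + 4·x (mod 13).
For each evaluation point α_i, compute m(α_i) mod 13:
  α_1 = 6: Horner steps 4 → 6, so m(6) = 6.
  α_2 = 5: Horner steps 4 → 2, so m(5) = 2.
  α_3 = 10: Horner steps 4 → 9, so m(10) = 9.
  α_4 = 12: Horner steps 4 → 4, so m(12) = 4.
  α_5 = 3: Horner steps 4 → 7, so m(3) = 7.
Codeword c = [6, 2, 9, 4, 7] ∈ F_13^5.


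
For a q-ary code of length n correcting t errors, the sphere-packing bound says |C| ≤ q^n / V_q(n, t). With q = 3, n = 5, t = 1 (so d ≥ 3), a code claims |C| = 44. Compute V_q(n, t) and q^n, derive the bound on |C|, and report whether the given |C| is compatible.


V_q(n, t) = 11, q^n = 243, Hamming bound = 22, |C| = 44 > bound (violated).

Step 1: Compute V_q(n, t) = Σ_{j=0}^1 C(n, j) (q−1)^j.
  j = 0: C(5,0)·(2)^0 = 1·1 = 1.
  j = 1: C(5,1)·(2)^1 = 5·2 = 10.
  V_q(n, t) = 1 + 10 = 11.
Step 2: q^n = 3^5 = 243.
Step 3: Hamming bound ⌊q^n / V_q(n,t)⌋ = ⌊243/11⌋ = 22.
Step 4: Compare |C| = 44 to 22: violated.
The claimed |C| lies above the Hamming bound, so no 3-ary code of length 5 with d ≥ 3 can have 44 codewords.


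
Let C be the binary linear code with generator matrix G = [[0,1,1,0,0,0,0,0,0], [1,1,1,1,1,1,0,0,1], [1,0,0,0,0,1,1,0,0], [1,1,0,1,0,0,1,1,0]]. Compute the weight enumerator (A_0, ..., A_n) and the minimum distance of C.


Weight distribution: A_0 = 1, A_2 = 1, A_3 = 1, A_4 = 3, A_5 = 6, A_6 = 3, A_7 = 1. Minimum distance d = 2.

Enumerate all 2^4 = 16 messages m ∈ F_2^4.
For each, compute codeword c = mG in F_2^9, then tally its weight.
  m = 0000 → c = 000000000, weight = 0.
  m = 1000 → c = 011000000, weight = 2.
  m = 0100 → c = 111111001, weight = 7.
  m = 1100 → c = 100111001, weight = 5.
  m = 0010 → c = 100001100, weight = 3.
  m = 1010 → c = 111001100, weight = 5.
  m = 0110 → c = 011110101, weight = 6.
  m = 1110 → c = 000110101, weight = 4.
  m = 0001 → c = 110100110, weight = 5.
  m = 1001 → c = 101100110, weight = 5.
  m = 0101 → c = 001011111, weight = 6.
  m = 1101 → c = 010011111, weight = 6.
  m = 0011 → c = 010101010, weight = 4.
  m = 1011 → c = 001101010, weight = 4.
  m = 0111 → c = 101010011, weight = 5.
  m = 1111 → c = 110010011, weight = 5.
Tally weights:
  weight 0: 1 codewords.
  weight 2: 1 codewords.
  weight 3: 1 codewords.
  weight 4: 3 codewords.
  weight 5: 6 codewords.
  weight 6: 3 codewords.
  weight 7: 1 codewords.
Minimum distance d = smallest w > 0 with A_w > 0 = 2.
Sanity: Σ A_w = 16 = 2^4 = 16 ✓.


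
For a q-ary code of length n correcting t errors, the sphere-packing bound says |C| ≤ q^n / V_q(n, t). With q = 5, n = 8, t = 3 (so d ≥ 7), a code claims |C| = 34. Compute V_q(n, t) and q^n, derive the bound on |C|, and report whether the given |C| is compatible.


V_q(n, t) = 4065, q^n = 390625, Hamming bound = 96, |C| = 34 ≤ bound (satisfied).

Step 1: Compute V_q(n, t) = Σ_{j=0}^3 C(n, j) (q−1)^j.
  j = 0: C(8,0)·(4)^0 = 1·1 = 1.
  j = 1: C(8,1)·(4)^1 = 8·4 = 32.
  j = 2: C(8,2)·(4)^2 = 28·16 = 448.
  j = 3: C(8,3)·(4)^3 = 56·64 = 3584.
  V_q(n, t) = 1 + 32 + 448 + 3584 = 4065.
Step 2: q^n = 5^8 = 390625.
Step 3: Hamming bound ⌊q^n / V_q(n,t)⌋ = ⌊390625/4065⌋ = 96.
Step 4: Compare |C| = 34 to 96: satisfied.
The claimed |C| lies below the Hamming bound.


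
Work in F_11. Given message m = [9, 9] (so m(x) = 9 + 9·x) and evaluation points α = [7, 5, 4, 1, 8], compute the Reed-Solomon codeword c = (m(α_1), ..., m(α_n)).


c = [6, 10, 1, 7, 4]

Message polynomial: m(x) = 9 + 9·x (mod 11).
For each evaluation point α_i, compute m(α_i) mod 11:
  α_1 = 7: Horner steps 9 → 6, so m(7) = 6.
  α_2 = 5: Horner steps 9 → 10, so m(5) = 10.
  α_3 = 4: Horner steps 9 → 1, so m(4) = 1.
  α_4 = 1: Horner steps 9 → 7, so m(1) = 7.
  α_5 = 8: Horner steps 9 → 4, so m(8) = 4.
Codeword c = [6, 10, 1, 7, 4] ∈ F_11^5.


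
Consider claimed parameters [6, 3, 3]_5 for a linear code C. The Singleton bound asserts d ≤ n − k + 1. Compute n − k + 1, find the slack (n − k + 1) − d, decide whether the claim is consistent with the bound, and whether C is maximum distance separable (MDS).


Singleton RHS = n − k + 1 = 4, slack = 1, bound satisfied, not MDS.

Singleton bound: d ≤ n − k + 1.
Here n = 6, k = 3, so n − k + 1 = 4.
Given d = 3, check d ≤ 4: YES.
Slack = (n − k + 1) − d = 1.
The code is NOT MDS (slack = 1 > 0).
Description: the claimed parameters are [6, 3, 3]_5; such a code would be non-MDS.


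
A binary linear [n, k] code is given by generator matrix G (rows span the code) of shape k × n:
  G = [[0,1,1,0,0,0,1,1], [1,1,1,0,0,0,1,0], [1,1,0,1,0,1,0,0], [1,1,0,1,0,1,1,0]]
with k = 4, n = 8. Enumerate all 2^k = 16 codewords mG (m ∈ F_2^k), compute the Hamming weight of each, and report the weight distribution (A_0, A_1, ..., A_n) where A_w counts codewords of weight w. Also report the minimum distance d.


Weight distribution: A_0 = 1, A_1 = 1, A_2 = 1, A_3 = 4, A_4 = 5, A_5 = 3, A_6 = 1. Minimum distance d = 1.

Enumerate all 2^4 = 16 messages m ∈ F_2^4.
For each, compute codeword c = mG in F_2^8, then tally its weight.
  m = 0000 → c = 00000000, weight = 0.
  m = 1000 → c = 01100011, weight = 4.
  m = 0100 → c = 11100010, weight = 4.
  m = 1100 → c = 10000001, weight = 2.
  m = 0010 → c = 11010100, weight = 4.
  m = 1010 → c = 10110111, weight = 6.
  m = 0110 → c = 00110110, weight = 4.
  m = 1110 → c = 01010101, weight = 4.
  m = 0001 → c = 11010110, weight = 5.
  m = 1001 → c = 10110101, weight = 5.
  m = 0101 → c = 00110100, weight = 3.
  m = 1101 → c = 01010111, weight = 5.
  m = 0011 → c = 00000010, weight = 1.
  m = 1011 → c = 01100001, weight = 3.
  m = 0111 → c = 11100000, weight = 3.
  m = 1111 → c = 10000011, weight = 3.
Tally weights:
  weight 0: 1 codewords.
  weight 1: 1 codewords.
  weight 2: 1 codewords.
  weight 3: 4 codewords.
  weight 4: 5 codewords.
  weight 5: 3 codewords.
  weight 6: 1 codewords.
Minimum distance d = smallest w > 0 with A_w > 0 = 1.
Sanity: Σ A_w = 16 = 2^4 = 16 ✓.


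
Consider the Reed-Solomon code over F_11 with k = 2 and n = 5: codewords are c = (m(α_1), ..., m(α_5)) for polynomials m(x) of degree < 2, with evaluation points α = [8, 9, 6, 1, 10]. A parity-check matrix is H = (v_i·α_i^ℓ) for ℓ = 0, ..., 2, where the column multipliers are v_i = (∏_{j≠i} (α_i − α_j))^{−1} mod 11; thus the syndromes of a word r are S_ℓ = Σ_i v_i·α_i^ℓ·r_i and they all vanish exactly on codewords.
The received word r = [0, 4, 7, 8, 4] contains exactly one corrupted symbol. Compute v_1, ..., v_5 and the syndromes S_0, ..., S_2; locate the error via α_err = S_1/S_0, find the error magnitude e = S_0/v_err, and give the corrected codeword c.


S = (10, 2, 7), error at position 2, error magnitude e = 2, c = [0, 2, 7, 8, 4].

Step 1: column multipliers v_i = (∏_{j≠i}(α_i − α_j))^{−1} mod 11.
  i = 1 (α = 8): (8−9)(8−6)(8−1)(8−10) = (−1)·2·7·(−2) = 28 ≡ 6, so v_1 = 6^{−1} = 2 (mod 11).
  i = 2 (α = 9): (9−8)(9−6)(9−1)(9−10) = 1·3·8·(−1) = −24 ≡ 9, so v_2 = 9^{−1} = 5 (mod 11).
  i = 3 (α = 6): (6−8)(6−9)(6−1)(6−10) = (−2)·(−3)·5·(−4) = −120 ≡ 1, so v_3 = 1^{−1} = 1 (mod 11).
  i = 4 (α = 1): (1−8)(1−9)(1−6)(1−10) = (−7)·(−8)·(−5)·(−9) = 2520 ≡ 1, so v_4 = 1^{−1} = 1 (mod 11).
  i = 5 (α = 10): (10−8)(10−9)(10−6)(10−1) = 2·1·4·9 = 72 ≡ 6, so v_5 = 6^{−1} = 2 (mod 11).
  v = [2, 5, 1, 1, 2].
Step 2: syndromes of r = [0, 4, 7, 8, 4] (all sums mod 11).
  S_0 = Σ v_i r_i = 2·0 + 5·4 + 1·7 + 1·8 + 2·4 = 43 ≡ 10.
  S_1 = Σ v_i α_i r_i = 2·8·0 + 5·9·4 + 1·6·7 + 1·1·8 + 2·10·4 = 310 ≡ 2.
  α_i^2 mod 11 = [9, 4, 3, 1, 1].
  S_2 = Σ v_i α_i^2 r_i = 2·9·0 + 5·4·4 + 1·3·7 + 1·1·8 + 2·1·4 = 117 ≡ 7.
  S = (10, 2, 7) ≠ 0, so r is not a codeword (an error is present).
Step 3: locate the error. For a single error e at position i, S_ℓ = v_i·e·α_i^ℓ, so α_err = S_1/S_0.
  S_0^{−1} = 10^{−1} = 10 (mod 11), so α_err = 2·10 = 20 ≡ 9 = α_2. Error position i = 2.
  Consistency check: S_2/S_1 = 7·6 = 42 ≡ 9 = α_err ✓ (single-error assumption holds).
Step 4: error magnitude e = S_0/v_2 = S_0·∏_{j≠2}(α_2 − α_j) = 10·9 = 90 ≡ 2 (mod 11).
Step 5: correct position 2: c_2 = r_2 − e = 4 − 2 ≡ 2 (mod 11). Hence c = [0, 2, 7, 8, 4].
  Check: interpolating c through the α_i gives m(x) = 6 + 2·x (degree < 2) with m(α_i) = c_i for every i, so c is indeed a codeword.


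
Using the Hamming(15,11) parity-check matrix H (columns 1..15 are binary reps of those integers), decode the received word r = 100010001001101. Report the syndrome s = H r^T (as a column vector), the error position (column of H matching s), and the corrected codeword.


s = (0, 0, 1, 1)^T, error position = 3, corrected codeword c = 101010001001101

Compute s = H r^T mod 2 one row at a time:
  s_1 = 0 + 1 + 0 + 0 + 1 + 1 + 0 + 1 = 4 ≡ 0 (mod 2).
  s_2 = 0 + 1 + 0 + 0 + 1 + 1 + 0 + 1 = 4 ≡ 0 (mod 2).
  s_3 = 0 + 0 + 0 + 0 + 0 + 0 + 0 + 1 = 1 ≡ 1 (mod 2).
  s_4 = 1 + 0 + 1 + 0 + 1 + 0 + 1 + 1 = 5 ≡ 1 (mod 2).
s = (0, 0, 1, 1)^T — this equals column 3 of H (binary 0011), so error is at position 3.
Correct: flip bit 3 of r = 100010001001101 to get c = 101010001001101.


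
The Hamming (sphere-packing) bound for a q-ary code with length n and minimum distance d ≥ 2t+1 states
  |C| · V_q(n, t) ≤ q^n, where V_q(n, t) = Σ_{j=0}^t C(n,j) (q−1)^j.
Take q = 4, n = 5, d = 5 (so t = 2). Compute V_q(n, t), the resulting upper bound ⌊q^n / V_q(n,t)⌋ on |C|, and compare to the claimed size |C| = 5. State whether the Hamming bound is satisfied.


V_q(n, t) = 106, q^n = 1024, Hamming bound = 9, |C| = 5 ≤ bound (satisfied).

Step 1: Compute V_q(n, t) = Σ_{j=0}^2 C(n, j) (q−1)^j.
  j = 0: C(5,0)·(3)^0 = 1·1 = 1.
  j = 1: C(5,1)·(3)^1 = 5·3 = 15.
  j = 2: C(5,2)·(3)^2 = 10·9 = 90.
  V_q(n, t) = 1 + 15 + 90 = 106.
Step 2: q^n = 4^5 = 1024.
Step 3: Hamming bound ⌊q^n / V_q(n,t)⌋ = ⌊1024/106⌋ = 9.
Step 4: Compare |C| = 5 to 9: satisfied.
The claimed |C| lies below the Hamming bound.


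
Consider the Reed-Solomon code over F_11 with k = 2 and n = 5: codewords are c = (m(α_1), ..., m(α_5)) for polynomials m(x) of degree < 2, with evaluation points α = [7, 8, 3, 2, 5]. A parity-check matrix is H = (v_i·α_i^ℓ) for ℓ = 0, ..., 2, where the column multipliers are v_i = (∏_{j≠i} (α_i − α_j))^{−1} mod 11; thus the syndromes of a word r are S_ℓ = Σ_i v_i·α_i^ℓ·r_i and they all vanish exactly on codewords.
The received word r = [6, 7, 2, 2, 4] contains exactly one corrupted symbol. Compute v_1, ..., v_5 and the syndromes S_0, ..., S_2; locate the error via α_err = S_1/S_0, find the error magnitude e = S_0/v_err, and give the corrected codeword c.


S = (6, 1, 2), error at position 4, error magnitude e = 1, c = [6, 7, 2, 1, 4].

Step 1: column multipliers v_i = (∏_{j≠i}(α_i − α_j))^{−1} mod 11.
  i = 1 (α = 7): (7−8)(7−3)(7−2)(7−5) = (−1)·4·5·2 = −40 ≡ 4, so v_1 = 4^{−1} = 3 (mod 11).
  i = 2 (α = 8): (8−7)(8−3)(8−2)(8−5) = 1·5·6·3 = 90 ≡ 2, so v_2 = 2^{−1} = 6 (mod 11).
  i = 3 (α = 3): (3−7)(3−8)(3−2)(3−5) = (−4)·(−5)·1·(−2) = −40 ≡ 4, so v_3 = 4^{−1} = 3 (mod 11).
  i = 4 (α = 2): (2−7)(2−8)(2−3)(2−5) = (−5)·(−6)·(−1)·(−3) = 90 ≡ 2, so v_4 = 2^{−1} = 6 (mod 11).
  i = 5 (α = 5): (5−7)(5−8)(5−3)(5−2) = (−2)·(−3)·2·3 = 36 ≡ 3, so v_5 = 3^{−1} = 4 (mod 11).
  v = [3, 6, 3, 6, 4].
Step 2: syndromes of r = [6, 7, 2, 2, 4] (all sums mod 11).
  S_0 = Σ v_i r_i = 3·6 + 6·7 + 3·2 + 6·2 + 4·4 = 94 ≡ 6.
  S_1 = Σ v_i α_i r_i = 3·7·6 + 6·8·7 + 3·3·2 + 6·2·2 + 4·5·4 = 584 ≡ 1.
  α_i^2 mod 11 = [5, 9, 9, 4, 3].
  S_2 = Σ v_i α_i^2 r_i = 3·5·6 + 6·9·7 + 3·9·2 + 6·4·2 + 4·3·4 = 618 ≡ 2.
  S = (6, 1, 2) ≠ 0, so r is not a codeword (an error is present).
Step 3: locate the error. For a single error e at position i, S_ℓ = v_i·e·α_i^ℓ, so α_err = S_1/S_0.
  S_0^{−1} = 6^{−1} = 2 (mod 11), so α_err = 1·2 = 2 ≡ 2 = α_4. Error position i = 4.
  Consistency check: S_2/S_1 = 2·1 = 2 ≡ 2 = α_err ✓ (single-error assumption holds).
Step 4: error magnitude e = S_0/v_4 = S_0·∏_{j≠4}(α_4 − α_j) = 6·2 = 12 ≡ 1 (mod 11).
Step 5: correct position 4: c_4 = r_4 − e = 2 − 1 ≡ 1 (mod 11). Hence c = [6, 7, 2, 1, 4].
  Check: interpolating c through the α_i gives m(x) = 10 + 1·x (degree < 2) with m(α_i) = c_i for every i, so c is indeed a codeword.


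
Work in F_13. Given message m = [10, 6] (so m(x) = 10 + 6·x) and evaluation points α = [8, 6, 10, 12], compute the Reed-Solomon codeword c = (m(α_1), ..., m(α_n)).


c = [6, 7, 5, 4]

Message polynomial: m(x) = 10 + 6·x (mod 13).
For each evaluation point α_i, compute m(α_i) mod 13:
  α_1 = 8: Horner steps 6 → 6, so m(8) = 6.
  α_2 = 6: Horner steps 6 → 7, so m(6) = 7.
  α_3 = 10: Horner steps 6 → 5, so m(10) = 5.
  α_4 = 12: Horner steps 6 → 4, so m(12) = 4.
Codeword c = [6, 7, 5, 4] ∈ F_13^4.


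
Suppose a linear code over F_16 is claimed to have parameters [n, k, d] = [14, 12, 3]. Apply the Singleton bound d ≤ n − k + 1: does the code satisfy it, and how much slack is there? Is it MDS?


Singleton RHS = n − k + 1 = 3, slack = 0, bound satisfied, MDS.

Singleton bound: d ≤ n − k + 1.
Here n = 14, k = 12, so n − k + 1 = 3.
Given d = 3, check d ≤ 3: YES.
Slack = (n − k + 1) − d = 0.
The code is MDS (slack = 0).
Description: the claimed parameters are [14, 12, 3]_16; such a code would be MDS (meets Singleton bound).


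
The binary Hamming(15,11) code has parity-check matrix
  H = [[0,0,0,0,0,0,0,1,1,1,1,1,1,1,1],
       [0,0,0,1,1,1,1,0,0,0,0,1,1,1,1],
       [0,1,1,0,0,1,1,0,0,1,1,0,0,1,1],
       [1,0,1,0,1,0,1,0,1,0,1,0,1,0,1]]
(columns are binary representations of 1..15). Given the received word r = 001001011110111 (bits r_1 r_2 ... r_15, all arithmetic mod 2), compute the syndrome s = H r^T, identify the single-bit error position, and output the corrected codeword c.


s = (1, 0, 0, 1)^T, error position = 9, corrected codeword c = 001001010110111

Compute s = H r^T mod 2 one row at a time:
  s_1 = 1 + 1 + 1 + 1 + 0 + 1 + 1 + 1 = 7 ≡ 1 (mod 2).
  s_2 = 0 + 0 + 1 + 0 + 0 + 1 + 1 + 1 = 4 ≡ 0 (mod 2).
  s_3 = 0 + 1 + 1 + 0 + 1 + 1 + 1 + 1 = 6 ≡ 0 (mod 2).
  s_4 = 0 + 1 + 0 + 0 + 1 + 1 + 1 + 1 = 5 ≡ 1 (mod 2).
s = (1, 0, 0, 1)^T — this equals column 9 of H (binary 1001), so error is at position 9.
Correct: flip bit 9 of r = 001001011110111 to get c = 001001010110111.


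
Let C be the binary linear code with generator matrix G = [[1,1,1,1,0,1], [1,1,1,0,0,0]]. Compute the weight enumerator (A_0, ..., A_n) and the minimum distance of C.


Weight distribution: A_0 = 1, A_2 = 1, A_3 = 1, A_5 = 1. Minimum distance d = 2.

Enumerate all 2^2 = 4 messages m ∈ F_2^2.
For each, compute codeword c = mG in F_2^6, then tally its weight.
  m = 00 → c = 000000, weight = 0.
  m = 10 → c = 111101, weight = 5.
  m = 01 → c = 111000, weight = 3.
  m = 11 → c = 000101, weight = 2.
Tally weights:
  weight 0: 1 codewords.
  weight 2: 1 codewords.
  weight 3: 1 codewords.
  weight 5: 1 codewords.
Minimum distance d = smallest w > 0 with A_w > 0 = 2.
Sanity: Σ A_w = 4 = 2^2 = 4 ✓.


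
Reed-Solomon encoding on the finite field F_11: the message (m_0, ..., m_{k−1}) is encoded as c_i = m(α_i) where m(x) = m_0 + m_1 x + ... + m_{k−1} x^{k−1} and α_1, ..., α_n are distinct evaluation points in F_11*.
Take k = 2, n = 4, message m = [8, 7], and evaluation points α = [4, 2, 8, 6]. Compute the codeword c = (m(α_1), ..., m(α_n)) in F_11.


c = [3, 0, 9, 6]

Message polynomial: m(x) = 8 + 7·x (mod 11).
For each evaluation point α_i, compute m(α_i) mod 11:
  α_1 = 4: Horner steps 7 → 3, so m(4) = 3.
  α_2 = 2: Horner steps 7 → 0, so m(2) = 0.
  α_3 = 8: Horner steps 7 → 9, so m(8) = 9.
  α_4 = 6: Horner steps 7 → 6, so m(6) = 6.
Codeword c = [3, 0, 9, 6] ∈ F_11^4.


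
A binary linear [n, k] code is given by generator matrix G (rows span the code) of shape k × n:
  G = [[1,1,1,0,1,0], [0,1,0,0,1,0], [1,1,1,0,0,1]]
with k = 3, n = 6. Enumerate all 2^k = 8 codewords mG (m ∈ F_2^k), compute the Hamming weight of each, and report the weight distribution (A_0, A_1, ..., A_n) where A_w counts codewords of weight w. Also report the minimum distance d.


Weight distribution: A_0 = 1, A_2 = 4, A_4 = 3. Minimum distance d = 2.

Enumerate all 2^3 = 8 messages m ∈ F_2^3.
For each, compute codeword c = mG in F_2^6, then tally its weight.
  m = 000 → c = 000000, weight = 0.
  m = 100 → c = 111010, weight = 4.
  m = 010 → c = 010010, weight = 2.
  m = 110 → c = 101000, weight = 2.
  m = 001 → c = 111001, weight = 4.
  m = 101 → c = 000011, weight = 2.
  m = 011 → c = 101011, weight = 4.
  m = 111 → c = 010001, weight = 2.
Tally weights:
  weight 0: 1 codewords.
  weight 2: 4 codewords.
  weight 4: 3 codewords.
Minimum distance d = smallest w > 0 with A_w > 0 = 2.
Sanity: Σ A_w = 8 = 2^3 = 8 ✓.


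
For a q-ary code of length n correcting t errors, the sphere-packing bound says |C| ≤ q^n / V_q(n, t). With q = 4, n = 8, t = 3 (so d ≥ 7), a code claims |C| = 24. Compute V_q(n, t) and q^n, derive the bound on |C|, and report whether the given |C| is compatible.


V_q(n, t) = 1789, q^n = 65536, Hamming bound = 36, |C| = 24 ≤ bound (satisfied).

Step 1: Compute V_q(n, t) = Σ_{j=0}^3 C(n, j) (q−1)^j.
  j = 0: C(8,0)·(3)^0 = 1·1 = 1.
  j = 1: C(8,1)·(3)^1 = 8·3 = 24.
  j = 2: C(8,2)·(3)^2 = 28·9 = 252.
  j = 3: C(8,3)·(3)^3 = 56·27 = 1512.
  V_q(n, t) = 1 + 24 + 252 + 1512 = 1789.
Step 2: q^n = 4^8 = 65536.
Step 3: Hamming bound ⌊q^n / V_q(n,t)⌋ = ⌊65536/1789⌋ = 36.
Step 4: Compare |C| = 24 to 36: satisfied.
The claimed |C| lies below the Hamming bound.


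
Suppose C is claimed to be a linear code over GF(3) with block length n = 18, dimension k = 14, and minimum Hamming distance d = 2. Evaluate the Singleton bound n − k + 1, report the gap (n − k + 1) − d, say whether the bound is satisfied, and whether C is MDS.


Singleton RHS = n − k + 1 = 5, slack = 3, bound satisfied, not MDS.

Singleton bound: d ≤ n − k + 1.
Here n = 18, k = 14, so n − k + 1 = 5.
Given d = 2, check d ≤ 5: YES.
Slack = (n − k + 1) − d = 3.
The code is NOT MDS (slack = 3 > 0).
Description: the claimed parameters are [18, 14, 2]_3; such a code would be non-MDS.


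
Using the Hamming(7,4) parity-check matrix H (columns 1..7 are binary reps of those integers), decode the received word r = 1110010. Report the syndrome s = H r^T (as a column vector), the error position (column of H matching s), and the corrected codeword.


s = (1, 1, 0)^T, error position = 6, corrected codeword c = 1110000

Compute s = H r^T mod 2 one row at a time:
  s_1 = 0 + 0 + 1 + 0 = 1 ≡ 1 (mod 2).
  s_2 = 1 + 1 + 1 + 0 = 3 ≡ 1 (mod 2).
  s_3 = 1 + 1 + 0 + 0 = 2 ≡ 0 (mod 2).
s = (1, 1, 0)^T — this equals column 6 of H (binary 110), so error is at position 6.
Correct: flip bit 6 of r = 1110010 to get c = 1110000.


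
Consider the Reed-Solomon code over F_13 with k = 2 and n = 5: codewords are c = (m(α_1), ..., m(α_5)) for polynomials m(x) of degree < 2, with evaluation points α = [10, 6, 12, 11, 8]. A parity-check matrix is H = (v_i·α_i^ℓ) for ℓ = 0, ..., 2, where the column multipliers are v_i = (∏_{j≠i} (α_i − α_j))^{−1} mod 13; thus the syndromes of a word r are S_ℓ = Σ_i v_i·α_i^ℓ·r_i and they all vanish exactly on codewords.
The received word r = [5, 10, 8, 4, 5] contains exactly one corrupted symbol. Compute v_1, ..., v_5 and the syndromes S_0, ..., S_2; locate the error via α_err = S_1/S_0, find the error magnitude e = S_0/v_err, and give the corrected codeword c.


S = (6, 8, 2), error at position 1, error magnitude e = 5, c = [0, 10, 8, 4, 5].

Step 1: column multipliers v_i = (∏_{j≠i}(α_i − α_j))^{−1} mod 13.
  i = 1 (α = 10): (10−6)(10−12)(10−11)(10−8) = 4·(−2)·(−1)·2 = 16 ≡ 3, so v_1 = 3^{−1} = 9 (mod 13).
  i = 2 (α = 6): (6−10)(6−12)(6−11)(6−8) = (−4)·(−6)·(−5)·(−2) = 240 ≡ 6, so v_2 = 6^{−1} = 11 (mod 13).
  i = 3 (α = 12): (12−10)(12−6)(12−11)(12−8) = 2·6·1·4 = 48 ≡ 9, so v_3 = 9^{−1} = 3 (mod 13).
  i = 4 (α = 11): (11−10)(11−6)(11−12)(11−8) = 1·5·(−1)·3 = −15 ≡ 11, so v_4 = 11^{−1} = 6 (mod 13).
  i = 5 (α = 8): (8−10)(8−6)(8−12)(8−11) = (−2)·2·(−4)·(−3) = −48 ≡ 4, so v_5 = 4^{−1} = 10 (mod 13).
  v = [9, 11, 3, 6, 10].
Step 2: syndromes of r = [5, 10, 8, 4, 5] (all sums mod 13).
  S_0 = Σ v_i r_i = 9·5 + 11·10 + 3·8 + 6·4 + 10·5 = 253 ≡ 6.
  S_1 = Σ v_i α_i r_i = 9·10·5 + 11·6·10 + 3·12·8 + 6·11·4 + 10·8·5 = 2062 ≡ 8.
  α_i^2 mod 13 = [9, 10, 1, 4, 12].
  S_2 = Σ v_i α_i^2 r_i = 9·9·5 + 11·10·10 + 3·1·8 + 6·4·4 + 10·12·5 = 2225 ≡ 2.
  S = (6, 8, 2) ≠ 0, so r is not a codeword (an error is present).
Step 3: locate the error. For a single error e at position i, S_ℓ = v_i·e·α_i^ℓ, so α_err = S_1/S_0.
  S_0^{−1} = 6^{−1} = 11 (mod 13), so α_err = 8·11 = 88 ≡ 10 = α_1. Error position i = 1.
  Consistency check: S_2/S_1 = 2·5 = 10 ≡ 10 = α_err ✓ (single-error assumption holds).
Step 4: error magnitude e = S_0/v_1 = S_0·∏_{j≠1}(α_1 − α_j) = 6·3 = 18 ≡ 5 (mod 13).
Step 5: correct position 1: c_1 = r_1 − e = 5 − 5 ≡ 0 (mod 13). Hence c = [0, 10, 8, 4, 5].
  Check: interpolating c through the α_i gives m(x) = 12 + 4·x (degree < 2) with m(α_i) = c_i for every i, so c is indeed a codeword.


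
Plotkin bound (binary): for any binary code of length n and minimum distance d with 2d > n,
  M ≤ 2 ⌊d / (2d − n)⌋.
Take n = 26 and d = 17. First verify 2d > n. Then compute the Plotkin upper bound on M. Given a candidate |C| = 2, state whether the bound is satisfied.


Plotkin bound M ≤ 4; given |C| = 2 ≤ bound (satisfied).

Check applicability: 2d = 34, n = 26.
2d − n = 8 > 0, so Plotkin applies.
Compute d/(2d−n) = 17/8 ≈ 2.1250.
⌊d/(2d−n)⌋ = 2.
Plotkin bound: M ≤ 2·2 = 4.
Given |C| = 2, check: satisfied.
This |C| is below the Plotkin bound.
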